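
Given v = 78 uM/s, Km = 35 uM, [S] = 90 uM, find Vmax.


Vmax = v * (Km + [S]) / [S]
Vmax = 78 * (35 + 90) / 90
Vmax = 108.3333 uM/s

108.3333 uM/s


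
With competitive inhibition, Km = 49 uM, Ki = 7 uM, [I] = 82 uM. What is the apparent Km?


Km_app = Km * (1 + [I]/Ki)
Km_app = 49 * (1 + 82/7)
Km_app = 623.0 uM

623.0 uM


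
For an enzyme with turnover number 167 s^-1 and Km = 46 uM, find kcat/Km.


Catalytic efficiency = kcat / Km
= 167 / 46
= 3.6304 uM^-1*s^-1

3.6304 uM^-1*s^-1


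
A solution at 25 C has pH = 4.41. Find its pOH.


pOH = 14 - pH
pOH = 14 - 4.41
pOH = 9.59

9.59


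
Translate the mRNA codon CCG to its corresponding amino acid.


Standard genetic code lookup.
Codon CCG -> Pro

Pro


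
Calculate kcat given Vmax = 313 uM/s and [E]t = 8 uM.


kcat = Vmax / [E]t
kcat = 313 / 8
kcat = 39.125 s^-1

39.125 s^-1


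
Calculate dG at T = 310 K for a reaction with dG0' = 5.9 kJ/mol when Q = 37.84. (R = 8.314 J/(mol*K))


dG = dG0' + RT * ln(Q) / 1000
dG = 5.9 + 8.314 * 310 * ln(37.84) / 1000
dG = 15.2644 kJ/mol

15.2644 kJ/mol


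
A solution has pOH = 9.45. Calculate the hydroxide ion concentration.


[OH-] = 10^(-pOH)
[OH-] = 10^(-9.45)
[OH-] = 3.548e-10 M

3.548e-10 M


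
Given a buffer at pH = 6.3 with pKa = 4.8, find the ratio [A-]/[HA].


[A-]/[HA] = 10^(pH - pKa)
= 10^(6.3 - 4.8)
= 31.6228

31.6228


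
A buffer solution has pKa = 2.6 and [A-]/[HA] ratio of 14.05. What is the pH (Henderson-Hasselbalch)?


pH = pKa + log10([A-]/[HA])
pH = 2.6 + log10(14.05)
pH = 3.7477

3.7477


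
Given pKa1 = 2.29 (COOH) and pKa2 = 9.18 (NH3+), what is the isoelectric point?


pI = (pKa1 + pKa2) / 2
pI = (2.29 + 9.18) / 2
pI = 5.735

5.735


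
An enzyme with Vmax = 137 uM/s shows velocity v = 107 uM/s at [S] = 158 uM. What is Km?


Km = [S] * (Vmax - v) / v
Km = 158 * (137 - 107) / 107
Km = 44.2991 uM

44.2991 uM


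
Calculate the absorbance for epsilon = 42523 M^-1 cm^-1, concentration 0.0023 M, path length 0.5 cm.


A = epsilon * c * l
A = 42523 * 0.0023 * 0.5
A = 48.9014

48.9014


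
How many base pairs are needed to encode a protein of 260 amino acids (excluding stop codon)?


Each amino acid = 1 codon = 3 bp
bp = 260 * 3 = 780 bp

780 bp


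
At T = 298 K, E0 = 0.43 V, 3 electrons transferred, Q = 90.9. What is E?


E = E0 - (RT/nF) * ln(Q)
E = 0.43 - (8.314 * 298 / (3 * 96485)) * ln(90.9)
E = 0.3914 V

0.3914 V


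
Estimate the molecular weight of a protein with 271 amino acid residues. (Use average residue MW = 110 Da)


MW = n_residues * 110 Da
MW = 271 * 110
MW = 29810 Da

29810 Da


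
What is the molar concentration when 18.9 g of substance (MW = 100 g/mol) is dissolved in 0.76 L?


C = (mass / MW) / volume
C = (18.9 / 100) / 0.76
C = 0.2487 M

0.2487 M


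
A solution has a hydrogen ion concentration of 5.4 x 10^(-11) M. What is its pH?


pH = -log10([H+])
pH = -log10(5.4 x 10^(-11))
pH = 10.2676

10.2676


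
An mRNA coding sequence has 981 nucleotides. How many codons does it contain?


codons = nucleotides / 3
codons = 981 / 3 = 327

327


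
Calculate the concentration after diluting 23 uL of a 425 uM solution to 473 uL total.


C2 = C1 * V1 / V2
C2 = 425 * 23 / 473
C2 = 20.666 uM

20.666 uM


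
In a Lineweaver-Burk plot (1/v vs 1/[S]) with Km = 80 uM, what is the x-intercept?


x-intercept = -1/Km
= -1/80
= -0.0125 1/uM

-0.0125 1/uM


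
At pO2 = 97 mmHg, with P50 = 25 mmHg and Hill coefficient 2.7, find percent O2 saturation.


Y = pO2^n / (P50^n + pO2^n)
Y = 97^2.7 / (25^2.7 + 97^2.7)
Y = 97.49%

97.49%


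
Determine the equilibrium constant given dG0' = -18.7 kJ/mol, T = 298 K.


Keq = exp(-dG0 * 1000 / (R * T))
Keq = exp(-(-18.7) * 1000 / (8.314 * 298))
Keq = 1896.3989

1896.3989


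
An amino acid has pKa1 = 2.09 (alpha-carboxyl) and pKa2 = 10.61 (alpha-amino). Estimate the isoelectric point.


pI = (pKa1 + pKa2) / 2
pI = (2.09 + 10.61) / 2
pI = 6.35

6.35


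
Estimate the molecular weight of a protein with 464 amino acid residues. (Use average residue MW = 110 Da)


MW = n_residues * 110 Da
MW = 464 * 110
MW = 51040 Da

51040 Da


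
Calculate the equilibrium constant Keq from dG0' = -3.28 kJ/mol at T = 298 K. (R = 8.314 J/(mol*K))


Keq = exp(-dG0 * 1000 / (R * T))
Keq = exp(-(-3.28) * 1000 / (8.314 * 298))
Keq = 3.758

3.758


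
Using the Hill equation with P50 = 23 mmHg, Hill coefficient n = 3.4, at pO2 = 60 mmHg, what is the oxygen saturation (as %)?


Y = pO2^n / (P50^n + pO2^n)
Y = 60^3.4 / (23^3.4 + 60^3.4)
Y = 96.3%

96.3%


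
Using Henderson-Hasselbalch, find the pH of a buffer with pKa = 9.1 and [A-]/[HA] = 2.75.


pH = pKa + log10([A-]/[HA])
pH = 9.1 + log10(2.75)
pH = 9.5393

9.5393


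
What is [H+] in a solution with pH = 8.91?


[H+] = 10^(-pH)
[H+] = 10^(-8.91)
[H+] = 1.230e-09 M

1.230e-09 M


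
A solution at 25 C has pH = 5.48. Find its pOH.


pOH = 14 - pH
pOH = 14 - 5.48
pOH = 8.52

8.52


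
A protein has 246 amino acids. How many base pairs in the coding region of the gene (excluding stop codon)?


Each amino acid = 1 codon = 3 bp
bp = 246 * 3 = 738 bp

738 bp


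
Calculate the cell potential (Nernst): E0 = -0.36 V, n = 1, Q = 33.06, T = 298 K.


E = E0 - (RT/nF) * ln(Q)
E = -0.36 - (8.314 * 298 / (1 * 96485)) * ln(33.06)
E = -0.4498 V

-0.4498 V


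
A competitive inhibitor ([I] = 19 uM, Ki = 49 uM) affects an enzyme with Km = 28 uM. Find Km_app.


Km_app = Km * (1 + [I]/Ki)
Km_app = 28 * (1 + 19/49)
Km_app = 38.8571 uM

38.8571 uM


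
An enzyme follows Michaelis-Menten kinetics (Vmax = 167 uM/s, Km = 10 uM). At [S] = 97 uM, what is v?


v = Vmax * [S] / (Km + [S])
v = 167 * 97 / (10 + 97)
v = 151.3925 uM/s

151.3925 uM/s


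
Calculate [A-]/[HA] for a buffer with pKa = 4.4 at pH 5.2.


[A-]/[HA] = 10^(pH - pKa)
= 10^(5.2 - 4.4)
= 6.3096

6.3096


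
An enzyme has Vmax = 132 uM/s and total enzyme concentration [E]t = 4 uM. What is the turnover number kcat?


kcat = Vmax / [E]t
kcat = 132 / 4
kcat = 33.0 s^-1

33.0 s^-1


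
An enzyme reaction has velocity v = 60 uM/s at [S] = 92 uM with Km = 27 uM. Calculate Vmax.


Vmax = v * (Km + [S]) / [S]
Vmax = 60 * (27 + 92) / 92
Vmax = 77.6087 uM/s

77.6087 uM/s


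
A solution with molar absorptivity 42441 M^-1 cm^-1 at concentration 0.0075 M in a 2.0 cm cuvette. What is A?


A = epsilon * c * l
A = 42441 * 0.0075 * 2.0
A = 636.615

636.615


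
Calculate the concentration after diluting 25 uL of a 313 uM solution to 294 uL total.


C2 = C1 * V1 / V2
C2 = 313 * 25 / 294
C2 = 26.6156 uM

26.6156 uM


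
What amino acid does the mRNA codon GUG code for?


Standard genetic code lookup.
Codon GUG -> Val

Val


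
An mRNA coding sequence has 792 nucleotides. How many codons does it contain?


codons = nucleotides / 3
codons = 792 / 3 = 264

264


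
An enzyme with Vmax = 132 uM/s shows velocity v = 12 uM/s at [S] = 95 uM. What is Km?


Km = [S] * (Vmax - v) / v
Km = 95 * (132 - 12) / 12
Km = 950.0 uM

950.0 uM


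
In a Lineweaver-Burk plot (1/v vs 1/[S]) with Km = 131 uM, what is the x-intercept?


x-intercept = -1/Km
= -1/131
= -0.0076 1/uM

-0.0076 1/uM


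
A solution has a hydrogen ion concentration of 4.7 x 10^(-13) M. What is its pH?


pH = -log10([H+])
pH = -log10(4.7 x 10^(-13))
pH = 12.3279

12.3279


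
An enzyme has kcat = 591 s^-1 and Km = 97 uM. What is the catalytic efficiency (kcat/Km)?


Catalytic efficiency = kcat / Km
= 591 / 97
= 6.0928 uM^-1*s^-1

6.0928 uM^-1*s^-1


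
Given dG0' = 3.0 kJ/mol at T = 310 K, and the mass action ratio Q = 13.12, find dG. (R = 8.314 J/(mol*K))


dG = dG0' + RT * ln(Q) / 1000
dG = 3.0 + 8.314 * 310 * ln(13.12) / 1000
dG = 9.6344 kJ/mol

9.6344 kJ/mol


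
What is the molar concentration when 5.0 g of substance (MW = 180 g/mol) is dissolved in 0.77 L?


C = (mass / MW) / volume
C = (5.0 / 180) / 0.77
C = 0.0361 M

0.0361 M


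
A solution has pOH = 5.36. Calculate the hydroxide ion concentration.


[OH-] = 10^(-pOH)
[OH-] = 10^(-5.36)
[OH-] = 4.365e-06 M

4.365e-06 M


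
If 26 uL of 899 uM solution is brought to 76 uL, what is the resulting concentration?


C2 = C1 * V1 / V2
C2 = 899 * 26 / 76
C2 = 307.5526 uM

307.5526 uM


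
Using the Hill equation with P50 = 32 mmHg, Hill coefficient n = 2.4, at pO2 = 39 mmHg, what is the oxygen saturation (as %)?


Y = pO2^n / (P50^n + pO2^n)
Y = 39^2.4 / (32^2.4 + 39^2.4)
Y = 61.65%

61.65%


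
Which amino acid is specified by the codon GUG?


Standard genetic code lookup.
Codon GUG -> Val

Val


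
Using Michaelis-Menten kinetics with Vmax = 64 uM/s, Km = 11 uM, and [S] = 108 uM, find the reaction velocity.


v = Vmax * [S] / (Km + [S])
v = 64 * 108 / (11 + 108)
v = 58.084 uM/s

58.084 uM/s


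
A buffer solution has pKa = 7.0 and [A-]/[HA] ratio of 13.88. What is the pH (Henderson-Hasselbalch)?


pH = pKa + log10([A-]/[HA])
pH = 7.0 + log10(13.88)
pH = 8.1424

8.1424


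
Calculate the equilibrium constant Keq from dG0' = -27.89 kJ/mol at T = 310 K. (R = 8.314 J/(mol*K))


Keq = exp(-dG0 * 1000 / (R * T))
Keq = exp(-(-27.89) * 1000 / (8.314 * 310))
Keq = 50072.8536

50072.8536


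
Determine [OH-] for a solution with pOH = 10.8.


[OH-] = 10^(-pOH)
[OH-] = 10^(-10.8)
[OH-] = 1.585e-11 M

1.585e-11 M


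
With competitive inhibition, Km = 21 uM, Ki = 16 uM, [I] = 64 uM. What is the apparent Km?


Km_app = Km * (1 + [I]/Ki)
Km_app = 21 * (1 + 64/16)
Km_app = 105.0 uM

105.0 uM


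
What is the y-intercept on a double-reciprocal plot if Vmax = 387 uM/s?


y-intercept = 1/Vmax
= 1/387
= 0.0026 s/uM

0.0026 s/uM


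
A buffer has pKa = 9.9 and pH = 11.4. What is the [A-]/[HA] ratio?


[A-]/[HA] = 10^(pH - pKa)
= 10^(11.4 - 9.9)
= 31.6228

31.6228


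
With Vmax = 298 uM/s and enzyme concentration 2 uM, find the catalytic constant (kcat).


kcat = Vmax / [E]t
kcat = 298 / 2
kcat = 149.0 s^-1

149.0 s^-1


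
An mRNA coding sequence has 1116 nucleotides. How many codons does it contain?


codons = nucleotides / 3
codons = 1116 / 3 = 372

372


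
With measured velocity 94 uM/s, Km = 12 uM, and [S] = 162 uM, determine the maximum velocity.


Vmax = v * (Km + [S]) / [S]
Vmax = 94 * (12 + 162) / 162
Vmax = 100.963 uM/s

100.963 uM/s


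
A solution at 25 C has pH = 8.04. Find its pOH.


pOH = 14 - pH
pOH = 14 - 8.04
pOH = 5.96

5.96


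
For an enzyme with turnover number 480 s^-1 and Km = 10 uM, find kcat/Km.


Catalytic efficiency = kcat / Km
= 480 / 10
= 48.0 uM^-1*s^-1

48.0 uM^-1*s^-1


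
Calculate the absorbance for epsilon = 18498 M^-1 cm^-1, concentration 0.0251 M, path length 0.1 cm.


A = epsilon * c * l
A = 18498 * 0.0251 * 0.1
A = 46.43

46.43


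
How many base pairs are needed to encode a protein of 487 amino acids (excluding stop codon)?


Each amino acid = 1 codon = 3 bp
bp = 487 * 3 = 1461 bp

1461 bp


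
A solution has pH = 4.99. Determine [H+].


[H+] = 10^(-pH)
[H+] = 10^(-4.99)
[H+] = 1.023e-05 M

1.023e-05 M


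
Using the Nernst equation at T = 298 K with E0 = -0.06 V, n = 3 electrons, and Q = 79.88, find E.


E = E0 - (RT/nF) * ln(Q)
E = -0.06 - (8.314 * 298 / (3 * 96485)) * ln(79.88)
E = -0.0975 V

-0.0975 V


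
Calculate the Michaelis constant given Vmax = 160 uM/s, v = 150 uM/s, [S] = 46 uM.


Km = [S] * (Vmax - v) / v
Km = 46 * (160 - 150) / 150
Km = 3.0667 uM

3.0667 uM


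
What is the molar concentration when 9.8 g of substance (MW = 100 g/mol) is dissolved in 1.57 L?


C = (mass / MW) / volume
C = (9.8 / 100) / 1.57
C = 0.0624 M

0.0624 M


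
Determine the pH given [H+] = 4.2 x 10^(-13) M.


pH = -log10([H+])
pH = -log10(4.2 x 10^(-13))
pH = 12.3768

12.3768


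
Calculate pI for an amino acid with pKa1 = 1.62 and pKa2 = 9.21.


pI = (pKa1 + pKa2) / 2
pI = (1.62 + 9.21) / 2
pI = 5.415

5.415


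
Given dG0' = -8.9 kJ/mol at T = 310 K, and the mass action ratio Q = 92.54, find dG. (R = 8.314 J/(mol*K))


dG = dG0' + RT * ln(Q) / 1000
dG = -8.9 + 8.314 * 310 * ln(92.54) / 1000
dG = 2.7693 kJ/mol

2.7693 kJ/mol


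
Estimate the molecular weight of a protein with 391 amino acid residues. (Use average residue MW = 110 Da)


MW = n_residues * 110 Da
MW = 391 * 110
MW = 43010 Da

43010 Da


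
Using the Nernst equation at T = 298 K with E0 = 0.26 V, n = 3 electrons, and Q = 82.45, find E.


E = E0 - (RT/nF) * ln(Q)
E = 0.26 - (8.314 * 298 / (3 * 96485)) * ln(82.45)
E = 0.2222 V

0.2222 V


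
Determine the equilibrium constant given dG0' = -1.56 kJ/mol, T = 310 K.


Keq = exp(-dG0 * 1000 / (R * T))
Keq = exp(-(-1.56) * 1000 / (8.314 * 310))
Keq = 1.8318

1.8318


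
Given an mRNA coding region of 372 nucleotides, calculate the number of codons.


codons = nucleotides / 3
codons = 372 / 3 = 124

124


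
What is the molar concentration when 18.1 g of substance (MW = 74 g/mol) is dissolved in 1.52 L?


C = (mass / MW) / volume
C = (18.1 / 74) / 1.52
C = 0.1609 M

0.1609 M


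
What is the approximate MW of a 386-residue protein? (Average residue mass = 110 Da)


MW = n_residues * 110 Da
MW = 386 * 110
MW = 42460 Da

42460 Da


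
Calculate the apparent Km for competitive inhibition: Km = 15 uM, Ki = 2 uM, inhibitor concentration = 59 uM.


Km_app = Km * (1 + [I]/Ki)
Km_app = 15 * (1 + 59/2)
Km_app = 457.5 uM

457.5 uM


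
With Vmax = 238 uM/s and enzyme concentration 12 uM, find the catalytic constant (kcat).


kcat = Vmax / [E]t
kcat = 238 / 12
kcat = 19.8333 s^-1

19.8333 s^-1


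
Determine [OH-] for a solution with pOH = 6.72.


[OH-] = 10^(-pOH)
[OH-] = 10^(-6.72)
[OH-] = 1.905e-07 M

1.905e-07 M


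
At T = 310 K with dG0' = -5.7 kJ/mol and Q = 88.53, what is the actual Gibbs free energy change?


dG = dG0' + RT * ln(Q) / 1000
dG = -5.7 + 8.314 * 310 * ln(88.53) / 1000
dG = 5.8551 kJ/mol

5.8551 kJ/mol


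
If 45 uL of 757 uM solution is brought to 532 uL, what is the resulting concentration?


C2 = C1 * V1 / V2
C2 = 757 * 45 / 532
C2 = 64.032 uM

64.032 uM


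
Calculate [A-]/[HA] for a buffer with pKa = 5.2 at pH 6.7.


[A-]/[HA] = 10^(pH - pKa)
= 10^(6.7 - 5.2)
= 31.6228

31.6228


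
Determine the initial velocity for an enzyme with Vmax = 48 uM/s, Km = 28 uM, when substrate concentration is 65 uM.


v = Vmax * [S] / (Km + [S])
v = 48 * 65 / (28 + 65)
v = 33.5484 uM/s

33.5484 uM/s


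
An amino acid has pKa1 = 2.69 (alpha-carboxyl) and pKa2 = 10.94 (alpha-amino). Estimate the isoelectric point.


pI = (pKa1 + pKa2) / 2
pI = (2.69 + 10.94) / 2
pI = 6.815

6.815


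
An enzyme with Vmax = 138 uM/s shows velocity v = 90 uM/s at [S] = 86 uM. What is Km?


Km = [S] * (Vmax - v) / v
Km = 86 * (138 - 90) / 90
Km = 45.8667 uM

45.8667 uM


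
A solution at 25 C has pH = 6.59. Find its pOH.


pOH = 14 - pH
pOH = 14 - 6.59
pOH = 7.41

7.41


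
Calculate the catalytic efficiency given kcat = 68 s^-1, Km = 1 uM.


Catalytic efficiency = kcat / Km
= 68 / 1
= 68.0 uM^-1*s^-1

68.0 uM^-1*s^-1


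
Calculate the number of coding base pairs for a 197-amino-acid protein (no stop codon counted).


Each amino acid = 1 codon = 3 bp
bp = 197 * 3 = 591 bp

591 bp


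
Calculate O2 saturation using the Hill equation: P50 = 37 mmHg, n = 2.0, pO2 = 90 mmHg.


Y = pO2^n / (P50^n + pO2^n)
Y = 90^2.0 / (37^2.0 + 90^2.0)
Y = 85.54%

85.54%


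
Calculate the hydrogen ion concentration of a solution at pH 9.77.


[H+] = 10^(-pH)
[H+] = 10^(-9.77)
[H+] = 1.698e-10 M

1.698e-10 M


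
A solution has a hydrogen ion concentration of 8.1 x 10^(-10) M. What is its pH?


pH = -log10([H+])
pH = -log10(8.1 x 10^(-10))
pH = 9.0915

9.0915


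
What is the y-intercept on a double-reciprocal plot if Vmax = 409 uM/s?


y-intercept = 1/Vmax
= 1/409
= 0.0024 s/uM

0.0024 s/uM


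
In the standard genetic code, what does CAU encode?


Standard genetic code lookup.
Codon CAU -> His

His


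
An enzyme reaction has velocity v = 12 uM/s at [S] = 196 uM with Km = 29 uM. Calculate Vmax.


Vmax = v * (Km + [S]) / [S]
Vmax = 12 * (29 + 196) / 196
Vmax = 13.7755 uM/s

13.7755 uM/s


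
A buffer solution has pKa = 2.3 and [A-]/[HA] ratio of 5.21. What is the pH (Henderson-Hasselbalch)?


pH = pKa + log10([A-]/[HA])
pH = 2.3 + log10(5.21)
pH = 3.0168

3.0168


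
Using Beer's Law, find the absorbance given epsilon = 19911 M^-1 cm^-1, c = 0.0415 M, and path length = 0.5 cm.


A = epsilon * c * l
A = 19911 * 0.0415 * 0.5
A = 413.1533

413.1533


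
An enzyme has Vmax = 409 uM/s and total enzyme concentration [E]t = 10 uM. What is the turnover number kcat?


kcat = Vmax / [E]t
kcat = 409 / 10
kcat = 40.9 s^-1

40.9 s^-1


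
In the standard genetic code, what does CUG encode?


Standard genetic code lookup.
Codon CUG -> Leu

Leu


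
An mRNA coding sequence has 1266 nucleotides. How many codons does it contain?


codons = nucleotides / 3
codons = 1266 / 3 = 422

422


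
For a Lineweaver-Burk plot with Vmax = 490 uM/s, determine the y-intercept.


y-intercept = 1/Vmax
= 1/490
= 0.002 s/uM

0.002 s/uM


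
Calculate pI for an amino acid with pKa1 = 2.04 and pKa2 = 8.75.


pI = (pKa1 + pKa2) / 2
pI = (2.04 + 8.75) / 2
pI = 5.395

5.395


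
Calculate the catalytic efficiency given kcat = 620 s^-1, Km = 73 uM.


Catalytic efficiency = kcat / Km
= 620 / 73
= 8.4932 uM^-1*s^-1

8.4932 uM^-1*s^-1


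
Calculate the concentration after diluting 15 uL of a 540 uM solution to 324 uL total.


C2 = C1 * V1 / V2
C2 = 540 * 15 / 324
C2 = 25.0 uM

25.0 uM


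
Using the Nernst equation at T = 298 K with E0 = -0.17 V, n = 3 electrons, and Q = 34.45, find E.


E = E0 - (RT/nF) * ln(Q)
E = -0.17 - (8.314 * 298 / (3 * 96485)) * ln(34.45)
E = -0.2003 V

-0.2003 V


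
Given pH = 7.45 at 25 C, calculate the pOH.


pOH = 14 - pH
pOH = 14 - 7.45
pOH = 6.55

6.55


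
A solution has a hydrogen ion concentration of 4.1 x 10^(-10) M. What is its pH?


pH = -log10([H+])
pH = -log10(4.1 x 10^(-10))
pH = 9.3872

9.3872


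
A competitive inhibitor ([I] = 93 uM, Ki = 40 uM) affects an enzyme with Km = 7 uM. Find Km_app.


Km_app = Km * (1 + [I]/Ki)
Km_app = 7 * (1 + 93/40)
Km_app = 23.275 uM

23.275 uM


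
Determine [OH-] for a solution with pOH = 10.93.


[OH-] = 10^(-pOH)
[OH-] = 10^(-10.93)
[OH-] = 1.175e-11 M

1.175e-11 M


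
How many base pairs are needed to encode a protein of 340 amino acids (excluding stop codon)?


Each amino acid = 1 codon = 3 bp
bp = 340 * 3 = 1020 bp

1020 bp


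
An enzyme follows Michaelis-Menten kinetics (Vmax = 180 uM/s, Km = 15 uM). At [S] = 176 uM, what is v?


v = Vmax * [S] / (Km + [S])
v = 180 * 176 / (15 + 176)
v = 165.8639 uM/s

165.8639 uM/s


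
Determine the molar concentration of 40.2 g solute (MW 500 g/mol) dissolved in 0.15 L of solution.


C = (mass / MW) / volume
C = (40.2 / 500) / 0.15
C = 0.536 M

0.536 M


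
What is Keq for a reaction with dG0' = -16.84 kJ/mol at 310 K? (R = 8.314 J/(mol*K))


Keq = exp(-dG0 * 1000 / (R * T))
Keq = exp(-(-16.84) * 1000 / (8.314 * 310))
Keq = 688.0546

688.0546


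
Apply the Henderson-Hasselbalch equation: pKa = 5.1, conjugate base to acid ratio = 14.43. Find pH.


pH = pKa + log10([A-]/[HA])
pH = 5.1 + log10(14.43)
pH = 6.2593

6.2593


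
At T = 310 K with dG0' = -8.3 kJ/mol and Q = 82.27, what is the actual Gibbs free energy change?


dG = dG0' + RT * ln(Q) / 1000
dG = -8.3 + 8.314 * 310 * ln(82.27) / 1000
dG = 3.0661 kJ/mol

3.0661 kJ/mol


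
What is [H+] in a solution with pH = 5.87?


[H+] = 10^(-pH)
[H+] = 10^(-5.87)
[H+] = 1.349e-06 M

1.349e-06 M


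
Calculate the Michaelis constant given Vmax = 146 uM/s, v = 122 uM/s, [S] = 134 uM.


Km = [S] * (Vmax - v) / v
Km = 134 * (146 - 122) / 122
Km = 26.3607 uM

26.3607 uM


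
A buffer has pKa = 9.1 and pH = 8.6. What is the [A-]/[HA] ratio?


[A-]/[HA] = 10^(pH - pKa)
= 10^(8.6 - 9.1)
= 0.3162

0.3162


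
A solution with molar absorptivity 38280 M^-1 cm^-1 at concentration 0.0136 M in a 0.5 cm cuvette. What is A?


A = epsilon * c * l
A = 38280 * 0.0136 * 0.5
A = 260.304

260.304


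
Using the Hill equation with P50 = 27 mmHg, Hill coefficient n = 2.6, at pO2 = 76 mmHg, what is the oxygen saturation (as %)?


Y = pO2^n / (P50^n + pO2^n)
Y = 76^2.6 / (27^2.6 + 76^2.6)
Y = 93.65%

93.65%


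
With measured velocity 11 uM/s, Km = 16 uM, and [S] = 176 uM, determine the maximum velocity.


Vmax = v * (Km + [S]) / [S]
Vmax = 11 * (16 + 176) / 176
Vmax = 12.0 uM/s

12.0 uM/s


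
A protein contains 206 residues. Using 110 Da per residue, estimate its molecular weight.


MW = n_residues * 110 Da
MW = 206 * 110
MW = 22660 Da

22660 Da


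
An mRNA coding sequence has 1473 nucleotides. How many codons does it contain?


codons = nucleotides / 3
codons = 1473 / 3 = 491

491


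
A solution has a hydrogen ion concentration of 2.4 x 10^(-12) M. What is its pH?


pH = -log10([H+])
pH = -log10(2.4 x 10^(-12))
pH = 11.6198

11.6198


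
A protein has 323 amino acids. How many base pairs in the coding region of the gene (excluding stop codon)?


Each amino acid = 1 codon = 3 bp
bp = 323 * 3 = 969 bp

969 bp


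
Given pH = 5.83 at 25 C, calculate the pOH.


pOH = 14 - pH
pOH = 14 - 5.83
pOH = 8.17

8.17


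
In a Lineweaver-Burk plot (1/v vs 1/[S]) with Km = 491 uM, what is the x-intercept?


x-intercept = -1/Km
= -1/491
= -0.002 1/uM

-0.002 1/uM


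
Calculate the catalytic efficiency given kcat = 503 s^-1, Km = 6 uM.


Catalytic efficiency = kcat / Km
= 503 / 6
= 83.8333 uM^-1*s^-1

83.8333 uM^-1*s^-1


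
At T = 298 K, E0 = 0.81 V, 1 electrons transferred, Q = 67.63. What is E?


E = E0 - (RT/nF) * ln(Q)
E = 0.81 - (8.314 * 298 / (1 * 96485)) * ln(67.63)
E = 0.7018 V

0.7018 V


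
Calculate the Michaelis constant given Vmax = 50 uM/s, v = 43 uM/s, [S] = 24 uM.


Km = [S] * (Vmax - v) / v
Km = 24 * (50 - 43) / 43
Km = 3.907 uM

3.907 uM


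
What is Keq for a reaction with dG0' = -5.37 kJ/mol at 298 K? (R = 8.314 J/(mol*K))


Keq = exp(-dG0 * 1000 / (R * T))
Keq = exp(-(-5.37) * 1000 / (8.314 * 298))
Keq = 8.7359

8.7359


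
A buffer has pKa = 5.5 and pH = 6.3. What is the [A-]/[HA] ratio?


[A-]/[HA] = 10^(pH - pKa)
= 10^(6.3 - 5.5)
= 6.3096

6.3096


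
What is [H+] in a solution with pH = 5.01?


[H+] = 10^(-pH)
[H+] = 10^(-5.01)
[H+] = 9.772e-06 M

9.772e-06 M


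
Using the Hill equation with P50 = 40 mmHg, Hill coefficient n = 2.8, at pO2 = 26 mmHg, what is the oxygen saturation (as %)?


Y = pO2^n / (P50^n + pO2^n)
Y = 26^2.8 / (40^2.8 + 26^2.8)
Y = 23.04%

23.04%


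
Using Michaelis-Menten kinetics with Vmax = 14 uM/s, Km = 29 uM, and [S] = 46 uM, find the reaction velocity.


v = Vmax * [S] / (Km + [S])
v = 14 * 46 / (29 + 46)
v = 8.5867 uM/s

8.5867 uM/s


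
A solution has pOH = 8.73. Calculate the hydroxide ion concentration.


[OH-] = 10^(-pOH)
[OH-] = 10^(-8.73)
[OH-] = 1.862e-09 M

1.862e-09 M


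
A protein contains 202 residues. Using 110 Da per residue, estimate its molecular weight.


MW = n_residues * 110 Da
MW = 202 * 110
MW = 22220 Da

22220 Da


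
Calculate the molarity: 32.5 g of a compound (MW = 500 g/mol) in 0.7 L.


C = (mass / MW) / volume
C = (32.5 / 500) / 0.7
C = 0.0929 M

0.0929 M


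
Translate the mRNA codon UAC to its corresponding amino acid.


Standard genetic code lookup.
Codon UAC -> Tyr

Tyr


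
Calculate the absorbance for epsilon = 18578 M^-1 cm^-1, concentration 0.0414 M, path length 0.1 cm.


A = epsilon * c * l
A = 18578 * 0.0414 * 0.1
A = 76.9129

76.9129


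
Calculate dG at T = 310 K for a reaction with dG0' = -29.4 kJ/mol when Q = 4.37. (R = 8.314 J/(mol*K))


dG = dG0' + RT * ln(Q) / 1000
dG = -29.4 + 8.314 * 310 * ln(4.37) / 1000
dG = -25.599 kJ/mol

-25.599 kJ/mol


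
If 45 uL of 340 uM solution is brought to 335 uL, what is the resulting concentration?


C2 = C1 * V1 / V2
C2 = 340 * 45 / 335
C2 = 45.6716 uM

45.6716 uM


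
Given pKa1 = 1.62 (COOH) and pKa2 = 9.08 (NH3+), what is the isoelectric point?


pI = (pKa1 + pKa2) / 2
pI = (1.62 + 9.08) / 2
pI = 5.35

5.35


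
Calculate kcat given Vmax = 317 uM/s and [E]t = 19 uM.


kcat = Vmax / [E]t
kcat = 317 / 19
kcat = 16.6842 s^-1

16.6842 s^-1


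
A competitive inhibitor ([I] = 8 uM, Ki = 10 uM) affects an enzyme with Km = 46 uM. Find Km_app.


Km_app = Km * (1 + [I]/Ki)
Km_app = 46 * (1 + 8/10)
Km_app = 82.8 uM

82.8 uM


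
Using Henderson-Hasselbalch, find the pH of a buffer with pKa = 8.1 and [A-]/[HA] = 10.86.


pH = pKa + log10([A-]/[HA])
pH = 8.1 + log10(10.86)
pH = 9.1358

9.1358


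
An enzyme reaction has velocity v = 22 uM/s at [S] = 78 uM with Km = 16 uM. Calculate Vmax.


Vmax = v * (Km + [S]) / [S]
Vmax = 22 * (16 + 78) / 78
Vmax = 26.5128 uM/s

26.5128 uM/s


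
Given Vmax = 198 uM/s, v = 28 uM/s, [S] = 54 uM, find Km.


Km = [S] * (Vmax - v) / v
Km = 54 * (198 - 28) / 28
Km = 327.8571 uM

327.8571 uM


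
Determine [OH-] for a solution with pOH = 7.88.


[OH-] = 10^(-pOH)
[OH-] = 10^(-7.88)
[OH-] = 1.318e-08 M

1.318e-08 M


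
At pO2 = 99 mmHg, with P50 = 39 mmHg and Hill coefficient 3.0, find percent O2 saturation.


Y = pO2^n / (P50^n + pO2^n)
Y = 99^3.0 / (39^3.0 + 99^3.0)
Y = 94.24%

94.24%


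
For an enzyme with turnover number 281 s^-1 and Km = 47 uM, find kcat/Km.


Catalytic efficiency = kcat / Km
= 281 / 47
= 5.9787 uM^-1*s^-1

5.9787 uM^-1*s^-1


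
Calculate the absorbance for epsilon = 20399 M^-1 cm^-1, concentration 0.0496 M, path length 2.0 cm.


A = epsilon * c * l
A = 20399 * 0.0496 * 2.0
A = 2023.5808

2023.5808


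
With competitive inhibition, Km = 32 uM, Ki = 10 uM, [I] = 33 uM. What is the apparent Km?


Km_app = Km * (1 + [I]/Ki)
Km_app = 32 * (1 + 33/10)
Km_app = 137.6 uM

137.6 uM


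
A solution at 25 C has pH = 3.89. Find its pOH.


pOH = 14 - pH
pOH = 14 - 3.89
pOH = 10.11

10.11


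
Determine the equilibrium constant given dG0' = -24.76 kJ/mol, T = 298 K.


Keq = exp(-dG0 * 1000 / (R * T))
Keq = exp(-(-24.76) * 1000 / (8.314 * 298))
Keq = 21887.152

21887.152


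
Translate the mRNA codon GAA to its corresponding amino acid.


Standard genetic code lookup.
Codon GAA -> Glu

Glu


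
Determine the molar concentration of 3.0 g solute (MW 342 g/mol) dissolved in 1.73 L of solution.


C = (mass / MW) / volume
C = (3.0 / 342) / 1.73
C = 0.0051 M

0.0051 M


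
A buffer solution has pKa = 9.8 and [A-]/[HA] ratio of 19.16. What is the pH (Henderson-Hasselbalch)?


pH = pKa + log10([A-]/[HA])
pH = 9.8 + log10(19.16)
pH = 11.0824

11.0824


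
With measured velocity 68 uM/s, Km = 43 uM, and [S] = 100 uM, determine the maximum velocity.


Vmax = v * (Km + [S]) / [S]
Vmax = 68 * (43 + 100) / 100
Vmax = 97.24 uM/s

97.24 uM/s


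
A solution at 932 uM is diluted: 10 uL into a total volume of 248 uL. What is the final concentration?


C2 = C1 * V1 / V2
C2 = 932 * 10 / 248
C2 = 37.5806 uM

37.5806 uM


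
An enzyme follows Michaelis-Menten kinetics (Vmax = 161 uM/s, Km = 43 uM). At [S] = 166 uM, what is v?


v = Vmax * [S] / (Km + [S])
v = 161 * 166 / (43 + 166)
v = 127.8756 uM/s

127.8756 uM/s


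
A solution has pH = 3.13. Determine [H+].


[H+] = 10^(-pH)
[H+] = 10^(-3.13)
[H+] = 7.413e-04 M

7.413e-04 M


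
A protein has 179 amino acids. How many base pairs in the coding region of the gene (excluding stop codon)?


Each amino acid = 1 codon = 3 bp
bp = 179 * 3 = 537 bp

537 bp


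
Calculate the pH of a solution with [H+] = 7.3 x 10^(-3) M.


pH = -log10([H+])
pH = -log10(7.3 x 10^(-3))
pH = 2.1367

2.1367


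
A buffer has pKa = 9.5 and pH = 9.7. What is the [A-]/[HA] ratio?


[A-]/[HA] = 10^(pH - pKa)
= 10^(9.7 - 9.5)
= 1.5849

1.5849


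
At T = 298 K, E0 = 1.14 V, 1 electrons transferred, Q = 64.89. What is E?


E = E0 - (RT/nF) * ln(Q)
E = 1.14 - (8.314 * 298 / (1 * 96485)) * ln(64.89)
E = 1.0329 V

1.0329 V


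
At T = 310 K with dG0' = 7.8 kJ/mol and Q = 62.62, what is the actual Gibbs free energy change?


dG = dG0' + RT * ln(Q) / 1000
dG = 7.8 + 8.314 * 310 * ln(62.62) / 1000
dG = 18.4627 kJ/mol

18.4627 kJ/mol


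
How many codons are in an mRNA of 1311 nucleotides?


codons = nucleotides / 3
codons = 1311 / 3 = 437

437


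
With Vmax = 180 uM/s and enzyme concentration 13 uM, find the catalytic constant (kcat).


kcat = Vmax / [E]t
kcat = 180 / 13
kcat = 13.8462 s^-1

13.8462 s^-1


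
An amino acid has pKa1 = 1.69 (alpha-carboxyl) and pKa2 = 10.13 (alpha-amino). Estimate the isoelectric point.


pI = (pKa1 + pKa2) / 2
pI = (1.69 + 10.13) / 2
pI = 5.91

5.91


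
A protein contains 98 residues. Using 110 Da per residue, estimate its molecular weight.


MW = n_residues * 110 Da
MW = 98 * 110
MW = 10780 Da

10780 Da


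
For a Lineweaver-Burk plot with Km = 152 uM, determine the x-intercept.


x-intercept = -1/Km
= -1/152
= -0.0066 1/uM

-0.0066 1/uM


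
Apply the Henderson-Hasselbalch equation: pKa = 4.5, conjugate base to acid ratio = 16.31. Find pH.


pH = pKa + log10([A-]/[HA])
pH = 4.5 + log10(16.31)
pH = 5.7125

5.7125


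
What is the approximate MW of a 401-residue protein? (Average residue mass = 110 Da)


MW = n_residues * 110 Da
MW = 401 * 110
MW = 44110 Da

44110 Da


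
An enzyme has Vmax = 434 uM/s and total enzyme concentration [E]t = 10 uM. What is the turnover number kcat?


kcat = Vmax / [E]t
kcat = 434 / 10
kcat = 43.4 s^-1

43.4 s^-1


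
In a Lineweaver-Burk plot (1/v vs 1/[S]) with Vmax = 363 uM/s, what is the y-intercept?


y-intercept = 1/Vmax
= 1/363
= 0.0028 s/uM

0.0028 s/uM


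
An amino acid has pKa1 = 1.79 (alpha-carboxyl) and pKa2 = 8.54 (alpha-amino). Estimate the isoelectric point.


pI = (pKa1 + pKa2) / 2
pI = (1.79 + 8.54) / 2
pI = 5.165

5.165


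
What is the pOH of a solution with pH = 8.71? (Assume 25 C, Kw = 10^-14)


pOH = 14 - pH
pOH = 14 - 8.71
pOH = 5.29

5.29


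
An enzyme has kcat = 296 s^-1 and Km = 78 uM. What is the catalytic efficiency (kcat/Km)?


Catalytic efficiency = kcat / Km
= 296 / 78
= 3.7949 uM^-1*s^-1

3.7949 uM^-1*s^-1


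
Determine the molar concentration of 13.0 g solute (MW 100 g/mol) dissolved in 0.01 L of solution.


C = (mass / MW) / volume
C = (13.0 / 100) / 0.01
C = 13.0 M

13.0 M


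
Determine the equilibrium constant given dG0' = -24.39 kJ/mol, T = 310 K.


Keq = exp(-dG0 * 1000 / (R * T))
Keq = exp(-(-24.39) * 1000 / (8.314 * 310))
Keq = 12877.6052

12877.6052


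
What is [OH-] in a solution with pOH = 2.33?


[OH-] = 10^(-pOH)
[OH-] = 10^(-2.33)
[OH-] = 0.0047 M

0.0047 M


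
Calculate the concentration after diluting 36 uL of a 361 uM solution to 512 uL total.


C2 = C1 * V1 / V2
C2 = 361 * 36 / 512
C2 = 25.3828 uM

25.3828 uM


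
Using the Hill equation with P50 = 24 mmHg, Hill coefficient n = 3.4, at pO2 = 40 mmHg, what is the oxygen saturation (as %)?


Y = pO2^n / (P50^n + pO2^n)
Y = 40^3.4 / (24^3.4 + 40^3.4)
Y = 85.03%

85.03%


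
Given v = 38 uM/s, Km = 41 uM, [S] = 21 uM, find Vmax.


Vmax = v * (Km + [S]) / [S]
Vmax = 38 * (41 + 21) / 21
Vmax = 112.1905 uM/s

112.1905 uM/s


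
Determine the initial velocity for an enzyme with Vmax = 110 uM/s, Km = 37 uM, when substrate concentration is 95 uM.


v = Vmax * [S] / (Km + [S])
v = 110 * 95 / (37 + 95)
v = 79.1667 uM/s

79.1667 uM/s


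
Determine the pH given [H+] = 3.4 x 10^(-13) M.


pH = -log10([H+])
pH = -log10(3.4 x 10^(-13))
pH = 12.4685

12.4685


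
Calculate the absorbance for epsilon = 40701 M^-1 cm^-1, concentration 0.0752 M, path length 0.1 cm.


A = epsilon * c * l
A = 40701 * 0.0752 * 0.1
A = 306.0715

306.0715


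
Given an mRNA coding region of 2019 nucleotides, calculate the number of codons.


codons = nucleotides / 3
codons = 2019 / 3 = 673

673


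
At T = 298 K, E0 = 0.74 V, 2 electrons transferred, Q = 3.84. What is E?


E = E0 - (RT/nF) * ln(Q)
E = 0.74 - (8.314 * 298 / (2 * 96485)) * ln(3.84)
E = 0.7227 V

0.7227 V


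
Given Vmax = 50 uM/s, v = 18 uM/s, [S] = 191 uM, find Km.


Km = [S] * (Vmax - v) / v
Km = 191 * (50 - 18) / 18
Km = 339.5556 uM

339.5556 uM


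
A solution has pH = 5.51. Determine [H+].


[H+] = 10^(-pH)
[H+] = 10^(-5.51)
[H+] = 3.090e-06 M

3.090e-06 M


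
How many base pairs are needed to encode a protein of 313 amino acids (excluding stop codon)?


Each amino acid = 1 codon = 3 bp
bp = 313 * 3 = 939 bp

939 bp


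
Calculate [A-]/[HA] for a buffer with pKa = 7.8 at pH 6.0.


[A-]/[HA] = 10^(pH - pKa)
= 10^(6.0 - 7.8)
= 0.0158

0.0158


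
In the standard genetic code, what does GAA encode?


Standard genetic code lookup.
Codon GAA -> Glu

Glu


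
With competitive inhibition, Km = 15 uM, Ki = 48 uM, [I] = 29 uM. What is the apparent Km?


Km_app = Km * (1 + [I]/Ki)
Km_app = 15 * (1 + 29/48)
Km_app = 24.0625 uM

24.0625 uM


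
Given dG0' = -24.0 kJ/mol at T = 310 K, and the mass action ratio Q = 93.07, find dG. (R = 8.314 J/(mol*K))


dG = dG0' + RT * ln(Q) / 1000
dG = -24.0 + 8.314 * 310 * ln(93.07) / 1000
dG = -12.316 kJ/mol

-12.316 kJ/mol


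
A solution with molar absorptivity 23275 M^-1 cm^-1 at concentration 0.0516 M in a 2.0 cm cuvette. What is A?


A = epsilon * c * l
A = 23275 * 0.0516 * 2.0
A = 2401.98

2401.98


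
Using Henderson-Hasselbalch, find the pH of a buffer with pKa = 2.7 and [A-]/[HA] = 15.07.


pH = pKa + log10([A-]/[HA])
pH = 2.7 + log10(15.07)
pH = 3.8781

3.8781


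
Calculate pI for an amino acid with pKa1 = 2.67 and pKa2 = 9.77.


pI = (pKa1 + pKa2) / 2
pI = (2.67 + 9.77) / 2
pI = 6.22

6.22


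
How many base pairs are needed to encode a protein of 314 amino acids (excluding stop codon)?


Each amino acid = 1 codon = 3 bp
bp = 314 * 3 = 942 bp

942 bp


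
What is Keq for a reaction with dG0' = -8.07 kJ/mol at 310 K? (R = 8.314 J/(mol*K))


Keq = exp(-dG0 * 1000 / (R * T))
Keq = exp(-(-8.07) * 1000 / (8.314 * 310))
Keq = 22.9

22.9


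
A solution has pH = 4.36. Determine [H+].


[H+] = 10^(-pH)
[H+] = 10^(-4.36)
[H+] = 4.365e-05 M

4.365e-05 M


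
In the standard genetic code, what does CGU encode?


Standard genetic code lookup.
Codon CGU -> Arg

Arg


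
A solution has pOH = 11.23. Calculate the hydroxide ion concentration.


[OH-] = 10^(-pOH)
[OH-] = 10^(-11.23)
[OH-] = 5.888e-12 M

5.888e-12 M


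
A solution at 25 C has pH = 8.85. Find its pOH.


pOH = 14 - pH
pOH = 14 - 8.85
pOH = 5.15

5.15


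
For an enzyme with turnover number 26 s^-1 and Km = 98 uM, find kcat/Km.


Catalytic efficiency = kcat / Km
= 26 / 98
= 0.2653 uM^-1*s^-1

0.2653 uM^-1*s^-1


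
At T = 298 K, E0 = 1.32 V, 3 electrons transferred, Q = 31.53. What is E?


E = E0 - (RT/nF) * ln(Q)
E = 1.32 - (8.314 * 298 / (3 * 96485)) * ln(31.53)
E = 1.2905 V

1.2905 V


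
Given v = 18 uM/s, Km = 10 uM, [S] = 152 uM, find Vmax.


Vmax = v * (Km + [S]) / [S]
Vmax = 18 * (10 + 152) / 152
Vmax = 19.1842 uM/s

19.1842 uM/s


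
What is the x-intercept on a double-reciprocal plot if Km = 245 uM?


x-intercept = -1/Km
= -1/245
= -0.0041 1/uM

-0.0041 1/uM


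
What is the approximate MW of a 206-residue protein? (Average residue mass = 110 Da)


MW = n_residues * 110 Da
MW = 206 * 110
MW = 22660 Da

22660 Da


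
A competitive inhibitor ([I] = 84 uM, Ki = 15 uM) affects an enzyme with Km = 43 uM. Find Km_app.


Km_app = Km * (1 + [I]/Ki)
Km_app = 43 * (1 + 84/15)
Km_app = 283.8 uM

283.8 uM


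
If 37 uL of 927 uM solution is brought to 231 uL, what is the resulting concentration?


C2 = C1 * V1 / V2
C2 = 927 * 37 / 231
C2 = 148.4805 uM

148.4805 uM


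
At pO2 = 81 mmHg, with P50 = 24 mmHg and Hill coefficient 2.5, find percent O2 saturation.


Y = pO2^n / (P50^n + pO2^n)
Y = 81^2.5 / (24^2.5 + 81^2.5)
Y = 95.44%

95.44%


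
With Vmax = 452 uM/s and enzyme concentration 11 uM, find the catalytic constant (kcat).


kcat = Vmax / [E]t
kcat = 452 / 11
kcat = 41.0909 s^-1

41.0909 s^-1


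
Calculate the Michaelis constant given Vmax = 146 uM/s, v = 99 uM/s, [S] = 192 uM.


Km = [S] * (Vmax - v) / v
Km = 192 * (146 - 99) / 99
Km = 91.1515 uM

91.1515 uM


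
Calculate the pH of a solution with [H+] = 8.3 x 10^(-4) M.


pH = -log10([H+])
pH = -log10(8.3 x 10^(-4))
pH = 3.0809

3.0809


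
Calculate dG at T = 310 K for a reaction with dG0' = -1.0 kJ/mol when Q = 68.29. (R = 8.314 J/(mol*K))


dG = dG0' + RT * ln(Q) / 1000
dG = -1.0 + 8.314 * 310 * ln(68.29) / 1000
dG = 9.8861 kJ/mol

9.8861 kJ/mol


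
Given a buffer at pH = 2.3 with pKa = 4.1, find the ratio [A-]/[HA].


[A-]/[HA] = 10^(pH - pKa)
= 10^(2.3 - 4.1)
= 0.0158

0.0158


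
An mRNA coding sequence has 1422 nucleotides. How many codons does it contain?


codons = nucleotides / 3
codons = 1422 / 3 = 474

474


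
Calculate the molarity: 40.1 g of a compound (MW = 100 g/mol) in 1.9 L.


C = (mass / MW) / volume
C = (40.1 / 100) / 1.9
C = 0.2111 M

0.2111 M


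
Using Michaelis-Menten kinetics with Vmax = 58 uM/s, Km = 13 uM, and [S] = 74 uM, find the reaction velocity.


v = Vmax * [S] / (Km + [S])
v = 58 * 74 / (13 + 74)
v = 49.3333 uM/s

49.3333 uM/s


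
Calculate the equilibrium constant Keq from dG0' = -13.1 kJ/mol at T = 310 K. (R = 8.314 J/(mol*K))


Keq = exp(-dG0 * 1000 / (R * T))
Keq = exp(-(-13.1) * 1000 / (8.314 * 310))
Keq = 161.2184

161.2184


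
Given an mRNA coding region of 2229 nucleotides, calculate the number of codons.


codons = nucleotides / 3
codons = 2229 / 3 = 743

743


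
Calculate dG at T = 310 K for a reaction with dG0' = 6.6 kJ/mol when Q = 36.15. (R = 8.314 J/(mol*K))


dG = dG0' + RT * ln(Q) / 1000
dG = 6.6 + 8.314 * 310 * ln(36.15) / 1000
dG = 15.8467 kJ/mol

15.8467 kJ/mol


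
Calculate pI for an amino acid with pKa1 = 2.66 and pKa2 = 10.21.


pI = (pKa1 + pKa2) / 2
pI = (2.66 + 10.21) / 2
pI = 6.435

6.435


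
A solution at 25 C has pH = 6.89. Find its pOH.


pOH = 14 - pH
pOH = 14 - 6.89
pOH = 7.11

7.11


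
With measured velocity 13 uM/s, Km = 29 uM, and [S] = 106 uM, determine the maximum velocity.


Vmax = v * (Km + [S]) / [S]
Vmax = 13 * (29 + 106) / 106
Vmax = 16.5566 uM/s

16.5566 uM/s


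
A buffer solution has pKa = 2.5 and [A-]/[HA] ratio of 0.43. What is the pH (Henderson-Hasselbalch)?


pH = pKa + log10([A-]/[HA])
pH = 2.5 + log10(0.43)
pH = 2.1335

2.1335


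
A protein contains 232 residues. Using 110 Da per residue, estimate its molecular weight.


MW = n_residues * 110 Da
MW = 232 * 110
MW = 25520 Da

25520 Da


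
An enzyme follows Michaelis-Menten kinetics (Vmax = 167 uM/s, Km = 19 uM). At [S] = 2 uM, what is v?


v = Vmax * [S] / (Km + [S])
v = 167 * 2 / (19 + 2)
v = 15.9048 uM/s

15.9048 uM/s


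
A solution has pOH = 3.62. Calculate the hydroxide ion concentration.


[OH-] = 10^(-pOH)
[OH-] = 10^(-3.62)
[OH-] = 2.399e-04 M

2.399e-04 M


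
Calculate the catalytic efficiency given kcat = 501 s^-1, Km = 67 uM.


Catalytic efficiency = kcat / Km
= 501 / 67
= 7.4776 uM^-1*s^-1

7.4776 uM^-1*s^-1
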